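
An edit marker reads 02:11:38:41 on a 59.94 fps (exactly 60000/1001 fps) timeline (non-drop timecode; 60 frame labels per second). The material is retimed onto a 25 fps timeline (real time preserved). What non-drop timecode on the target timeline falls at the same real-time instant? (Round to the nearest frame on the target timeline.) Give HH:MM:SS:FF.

02:11:46:15

Source frame index: (2×3600 + 11×60 + 38) × 60 + 41 = 473921.
Real time: 473921 / (60000/1001) = 474394921/60000 s.
Target frame: (474394921/60000) × (25) = 474394921/2400 ≈ 197664.550 → 197665.
At 25 labels/s: frame 197665 → 02:11:46:15.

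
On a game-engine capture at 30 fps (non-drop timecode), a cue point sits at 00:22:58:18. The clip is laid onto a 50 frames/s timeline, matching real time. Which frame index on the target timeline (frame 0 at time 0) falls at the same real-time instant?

Source frame index: (0×3600 + 22×60 + 58) × 30 + 18 = 41358.
Real time: 41358 / (30) = 6893/5 s.
Target frame: (6893/5) × (50) = 68930.

frame 68930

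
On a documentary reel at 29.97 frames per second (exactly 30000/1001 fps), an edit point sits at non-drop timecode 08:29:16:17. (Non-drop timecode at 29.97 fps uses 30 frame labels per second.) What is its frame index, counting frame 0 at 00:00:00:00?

916697

Total seconds to the label: (8 × 3600 + 29 × 60 + 16) = 30556.
Frame index = 30556 × 30 + 17 = 916697.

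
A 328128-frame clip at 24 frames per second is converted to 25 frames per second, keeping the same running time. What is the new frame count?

341800 frames

Target frames = source frames × (target rate / source rate) = 328128 × (25)/(24) = 328128 × 25/24 = 341800.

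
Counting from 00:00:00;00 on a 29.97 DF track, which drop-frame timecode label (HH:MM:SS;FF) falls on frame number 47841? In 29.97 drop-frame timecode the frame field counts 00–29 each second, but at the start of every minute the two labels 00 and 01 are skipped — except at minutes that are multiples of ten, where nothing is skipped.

00:26:36;09

Ten DF minutes hold 17982 frames, so frame 47841 lies in block 2 (frames 35964–53945) with 11877 frames into that block.
The block's first minute is 1800 frames and the rest 1798 each; 11877 frames reaches minute 6, so 2 × 18 + 6 × 2 = 48 labels have been skipped so far.
Adding those back, label number 47841 + 48 = 47889 at 30 labels/s is 1596 s + 9 f = 0 h 26 min 36 s frame 9, i.e. 00:26:36;09.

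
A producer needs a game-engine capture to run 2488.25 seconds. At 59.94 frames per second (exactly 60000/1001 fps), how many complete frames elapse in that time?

149145 frames

Frames = 2488.25 × 60000/1001 = 149295000/1001 ≈ 149145.8541.
Complete frames: 149145.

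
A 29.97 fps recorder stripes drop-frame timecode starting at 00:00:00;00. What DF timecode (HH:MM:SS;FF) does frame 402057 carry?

03:43:35;09

Each 10-minute DF block holds 10 × 60 × 30 − 9 × 2 = 17982 frames. 402057 ÷ 17982 → 22 full blocks, remainder 6453.
Within the partial block the first minute is 1800 frames and each further minute 1798, so 3 further minute boundaries passed. Total skipped labels = 18 × 22 + 2 × 3 = 402.
Non-drop label index = 402057 + 402 = 402459; at 30 labels/s that is 03:43:35:09, i.e. DF 03:43:35;09.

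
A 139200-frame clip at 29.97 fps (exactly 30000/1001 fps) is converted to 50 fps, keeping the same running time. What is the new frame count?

Target frames = source frames × (target rate / source rate) = 139200 × (50)/(30000/1001) = 139200 × 1001/600 = 232232.

232232 frames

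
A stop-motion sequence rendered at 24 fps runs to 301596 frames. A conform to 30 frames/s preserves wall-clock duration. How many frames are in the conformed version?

Target frames = source frames × (target rate / source rate) = 301596 × (30)/(24) = 301596 × 5/4 = 376995.

376995 frames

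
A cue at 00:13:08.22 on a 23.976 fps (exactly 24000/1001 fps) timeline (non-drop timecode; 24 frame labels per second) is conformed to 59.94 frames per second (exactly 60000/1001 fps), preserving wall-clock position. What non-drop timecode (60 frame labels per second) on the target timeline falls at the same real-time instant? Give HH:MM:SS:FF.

00:13:08:55

Source frame index: (0×3600 + 13×60 + 8) × 24 + 22 = 18934.
Real time: 18934 / (24000/1001) = 9476467/12000 s.
Target frame: (9476467/12000) × (60000/1001) = 47335.
At 60 labels/s: frame 47335 → 00:13:08:55.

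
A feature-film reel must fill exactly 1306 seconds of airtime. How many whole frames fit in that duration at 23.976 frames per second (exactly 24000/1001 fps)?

Frames = 1306 × 24000/1001 = 31344000/1001 ≈ 31312.6873.
Complete frames: 31312.

31312 frames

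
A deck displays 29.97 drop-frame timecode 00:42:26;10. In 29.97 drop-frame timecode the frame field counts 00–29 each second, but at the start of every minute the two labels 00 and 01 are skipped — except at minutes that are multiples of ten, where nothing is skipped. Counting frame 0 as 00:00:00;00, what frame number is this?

As if non-drop at 30 labels/s: (0 × 3600 + 42 × 60 + 26) × 30 + 10 = 76390.
Minute boundaries passed: 42; those not divisible by 10: 42 − 4 = 38; dropped labels = 2 × 38 = 76.
Actual frame index = 76390 − 76 = 76314.

76314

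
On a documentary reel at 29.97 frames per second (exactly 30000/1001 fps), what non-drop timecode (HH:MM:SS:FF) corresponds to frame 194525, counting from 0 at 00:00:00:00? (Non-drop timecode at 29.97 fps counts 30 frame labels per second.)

194525 ÷ 30 = 6484 full seconds, remainder 5 frames.
6484 s = 1 h 48 min 4 s.
Timecode: 01:48:04:05.

01:48:04:05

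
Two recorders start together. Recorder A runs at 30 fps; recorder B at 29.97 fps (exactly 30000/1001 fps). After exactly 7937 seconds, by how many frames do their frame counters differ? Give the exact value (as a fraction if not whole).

238110/1001 frames

A emits 30 × 7937 = 238110 frames; B emits 30000/1001 × 7937 = 238110000/1001.
Difference = 238110/1001 frames (≈ 237.8721); B is behind A.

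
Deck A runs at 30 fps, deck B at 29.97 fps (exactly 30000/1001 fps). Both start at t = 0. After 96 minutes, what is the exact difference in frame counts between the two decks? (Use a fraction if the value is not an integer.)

96 min = 5760 s.
A emits 30 × 5760 = 172800 frames; B emits 30000/1001 × 5760 = 172800000/1001.
Difference = 172800/1001 frames (≈ 172.6274); B is behind A.

172800/1001 frames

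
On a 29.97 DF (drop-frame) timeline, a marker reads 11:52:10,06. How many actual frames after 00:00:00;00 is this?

1280624

Complete 10-minute blocks: 71, each 17982 frames → 1276722.
Remaining 2 whole minutes in the current block: 1800 + 1 × 1798 = 3598 frames.
Within the current minute: 10 × 30 + 6 − 2 = 304 (labels ;00/;01 skipped at this minute). Total = 1276722 + 3598 + 304 = 1280624.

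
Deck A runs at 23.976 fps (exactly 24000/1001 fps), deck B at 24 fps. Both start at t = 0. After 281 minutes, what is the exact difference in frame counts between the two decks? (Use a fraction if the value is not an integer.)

404640/1001 frames

281 min = 16860 s.
A emits 24000/1001 × 16860 = 404640000/1001 frames; B emits 24 × 16860 = 404640.
Difference = 404640/1001 frames (≈ 404.2358); B is ahead of A.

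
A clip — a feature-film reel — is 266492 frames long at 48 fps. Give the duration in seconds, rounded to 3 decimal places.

Running time = 266492 × 1/48 = 66623/12 s ≈ 5551.917 s.

5551.917 seconds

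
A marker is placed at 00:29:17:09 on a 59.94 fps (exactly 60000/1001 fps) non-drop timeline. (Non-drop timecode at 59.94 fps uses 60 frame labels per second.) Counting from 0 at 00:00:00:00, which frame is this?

Total seconds to the label: (0 × 3600 + 29 × 60 + 17) = 1757.
Frame index = 1757 × 60 + 9 = 105429.

frame 105429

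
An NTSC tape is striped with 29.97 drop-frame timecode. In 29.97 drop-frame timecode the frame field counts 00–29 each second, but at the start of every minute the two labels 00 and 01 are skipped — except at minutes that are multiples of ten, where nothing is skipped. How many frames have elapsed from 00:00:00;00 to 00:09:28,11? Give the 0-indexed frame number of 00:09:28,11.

17033

As if non-drop at 30 labels/s: (0 × 3600 + 9 × 60 + 28) × 30 + 11 = 17051.
Minute boundaries passed: 9; those not divisible by 10: 9 − 0 = 9; dropped labels = 2 × 9 = 18.
Actual frame index = 17051 − 18 = 17033.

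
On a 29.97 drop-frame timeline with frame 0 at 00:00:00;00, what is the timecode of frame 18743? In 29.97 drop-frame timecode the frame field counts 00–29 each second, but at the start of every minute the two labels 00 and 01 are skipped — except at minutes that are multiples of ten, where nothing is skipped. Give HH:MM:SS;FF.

00:10:25;11

Each 10-minute DF block holds 10 × 60 × 30 − 9 × 2 = 17982 frames. 18743 ÷ 17982 → 1 full block, remainder 761.
Within the partial block the first minute is 1800 frames and each further minute 1798, so 0 further minute boundaries passed. Total skipped labels = 18 × 1 + 2 × 0 = 18.
Non-drop label index = 18743 + 18 = 18761; at 30 labels/s that is 00:10:25:11, i.e. DF 00:10:25;11.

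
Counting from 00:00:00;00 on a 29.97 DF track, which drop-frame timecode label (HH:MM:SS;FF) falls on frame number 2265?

00:01:15;17

Each 10-minute DF block holds 10 × 60 × 30 − 9 × 2 = 17982 frames. 2265 ÷ 17982 → 0 full blocks, remainder 2265.
Within the partial block the first minute is 1800 frames and each further minute 1798, so 1 further minute boundary passed. Total skipped labels = 18 × 0 + 2 × 1 = 2.
Non-drop label index = 2265 + 2 = 2267; at 30 labels/s that is 00:01:15:17, i.e. DF 00:01:15;17.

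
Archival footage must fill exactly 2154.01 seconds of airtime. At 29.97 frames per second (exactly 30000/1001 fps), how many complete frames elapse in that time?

64555 frames

Frames = 2154.01 × 30000/1001 = 64620300/1001 ≈ 64555.7443.
Complete frames: 64555.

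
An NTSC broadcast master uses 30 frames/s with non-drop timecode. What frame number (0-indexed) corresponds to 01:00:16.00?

Total seconds to the label: (1 × 3600 + 0 × 60 + 16) = 3616.
Frame index = 3616 × 30 + 0 = 108480.

frame 108480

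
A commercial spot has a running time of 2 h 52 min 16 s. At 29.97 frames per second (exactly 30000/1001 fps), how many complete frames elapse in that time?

2 h 52 min 16 s = 10336 s.
Frames = 10336 × 30000/1001 = 310080000/1001 ≈ 309770.2298.
Complete frames: 309770.

309770 frames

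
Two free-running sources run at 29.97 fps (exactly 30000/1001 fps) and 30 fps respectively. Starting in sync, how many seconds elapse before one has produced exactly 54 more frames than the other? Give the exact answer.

1801.8 seconds

The gap grows by |30 − 30000/1001| = 30/1001 frames per second.
Time for a 54-frame gap: 54 ÷ (30/1001) = 1801.8 s.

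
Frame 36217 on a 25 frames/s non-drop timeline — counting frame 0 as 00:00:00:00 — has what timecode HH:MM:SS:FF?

36217 ÷ 25 = 1448 full seconds, remainder 17 frames.
1448 s = 0 h 24 min 8 s.
Timecode: 00:24:08:17.

00:24:08:17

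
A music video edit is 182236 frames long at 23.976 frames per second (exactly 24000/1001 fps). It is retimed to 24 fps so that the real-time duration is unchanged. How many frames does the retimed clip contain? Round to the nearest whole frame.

182418 frames

Frames at target rate = 182236 × (24) / (24000/1001) = 45604559/250 ≈ 182418.236.
Nearest whole frame: 182418.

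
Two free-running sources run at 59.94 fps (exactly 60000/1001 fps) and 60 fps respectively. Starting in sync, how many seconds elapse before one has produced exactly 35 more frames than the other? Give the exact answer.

The gap grows by |60 − 60000/1001| = 60/1001 frames per second.
Time for a 35-frame gap: 35 ÷ (60/1001) = 7007/12 s.

7007/12 seconds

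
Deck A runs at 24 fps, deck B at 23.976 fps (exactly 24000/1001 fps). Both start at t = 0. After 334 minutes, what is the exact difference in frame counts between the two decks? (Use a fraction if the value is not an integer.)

480960/1001 frames

334 min = 20040 s.
A emits 24 × 20040 = 480960 frames; B emits 24000/1001 × 20040 = 480960000/1001.
Difference = 480960/1001 frames (≈ 480.4795); B is behind A.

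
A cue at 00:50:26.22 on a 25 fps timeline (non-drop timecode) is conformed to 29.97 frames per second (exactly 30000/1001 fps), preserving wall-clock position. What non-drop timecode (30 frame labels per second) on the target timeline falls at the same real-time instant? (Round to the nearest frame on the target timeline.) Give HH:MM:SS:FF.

Source frame index: (0×3600 + 50×60 + 26) × 25 + 22 = 75672.
Real time: 75672 / (25) = 75672/25 s.
Target frame: (75672/25) × (30000/1001) = 90806400/1001 ≈ 90715.684 → 90716.
At 30 labels/s: frame 90716 → 00:50:23:26.

00:50:23:26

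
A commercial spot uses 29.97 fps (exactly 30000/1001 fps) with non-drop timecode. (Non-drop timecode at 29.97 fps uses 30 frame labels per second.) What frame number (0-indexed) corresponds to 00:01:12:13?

Total seconds to the label: (0 × 3600 + 1 × 60 + 12) = 72.
Frame index = 72 × 30 + 13 = 2173.

frame 2173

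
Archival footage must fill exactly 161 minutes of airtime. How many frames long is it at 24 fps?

161 min = 9660 s.
Frames = 9660 × 24 = 231840.

231840 frames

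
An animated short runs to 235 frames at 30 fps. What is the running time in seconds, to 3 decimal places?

Running time = 235 × 1/30 = 47/6 s ≈ 7.833 s.

7.833 seconds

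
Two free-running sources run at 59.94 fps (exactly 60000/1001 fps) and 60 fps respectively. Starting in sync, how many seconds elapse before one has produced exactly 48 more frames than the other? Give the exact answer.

The gap grows by |60 − 60000/1001| = 60/1001 frames per second.
Time for a 48-frame gap: 48 ÷ (60/1001) = 800.8 s.

800.8 seconds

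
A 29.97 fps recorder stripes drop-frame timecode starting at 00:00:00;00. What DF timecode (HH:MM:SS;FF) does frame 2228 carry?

00:01:14;10

Each 10-minute DF block holds 10 × 60 × 30 − 9 × 2 = 17982 frames. 2228 ÷ 17982 → 0 full blocks, remainder 2228.
Within the partial block the first minute is 1800 frames and each further minute 1798, so 1 further minute boundary passed. Total skipped labels = 18 × 0 + 2 × 1 = 2.
Non-drop label index = 2228 + 2 = 2230; at 30 labels/s that is 00:01:14:10, i.e. DF 00:01:14;10.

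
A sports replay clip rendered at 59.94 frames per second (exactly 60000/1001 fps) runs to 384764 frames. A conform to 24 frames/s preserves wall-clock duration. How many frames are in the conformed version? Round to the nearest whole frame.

154060 frames

Frames at target rate = 384764 × (24) / (60000/1001) = 96287191/625 ≈ 154059.506.
Nearest whole frame: 154060.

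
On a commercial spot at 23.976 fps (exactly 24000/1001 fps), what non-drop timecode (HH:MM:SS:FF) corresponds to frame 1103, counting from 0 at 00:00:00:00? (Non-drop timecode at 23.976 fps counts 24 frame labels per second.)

00:00:45:23

1103 ÷ 24 = 45 full seconds, remainder 23 frames.
45 s = 0 h 0 min 45 s.
Timecode: 00:00:45:23.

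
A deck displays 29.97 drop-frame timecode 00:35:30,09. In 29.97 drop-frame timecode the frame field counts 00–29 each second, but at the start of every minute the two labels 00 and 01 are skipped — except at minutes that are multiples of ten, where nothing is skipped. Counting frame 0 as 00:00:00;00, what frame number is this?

Complete 10-minute blocks: 3, each 17982 frames → 53946.
Remaining 5 whole minutes in the current block: 1800 + 4 × 1798 = 8992 frames.
Within the current minute: 30 × 30 + 9 − 2 = 907 (labels ;00/;01 skipped at this minute). Total = 53946 + 8992 + 907 = 63845.

63845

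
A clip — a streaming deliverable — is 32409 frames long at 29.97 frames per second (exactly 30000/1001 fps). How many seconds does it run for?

Running time = 32409 / (30000/1001) = 1081.3803 s.

1081.3803 seconds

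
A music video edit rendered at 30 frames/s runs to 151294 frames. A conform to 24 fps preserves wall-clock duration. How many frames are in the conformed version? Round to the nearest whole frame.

121035 frames

Frames at target rate = 151294 × (24) / (30) = 605176/5 ≈ 121035.200.
Nearest whole frame: 121035.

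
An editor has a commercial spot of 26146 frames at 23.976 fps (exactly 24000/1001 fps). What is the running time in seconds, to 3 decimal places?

Running time = 26146 × 1001/24000 = 13086073/12000 s ≈ 1090.506 s.

1090.506 seconds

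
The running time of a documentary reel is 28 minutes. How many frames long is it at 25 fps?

28 min = 1680 s.
Frames = 1680 × 25 = 42000.

42000 frames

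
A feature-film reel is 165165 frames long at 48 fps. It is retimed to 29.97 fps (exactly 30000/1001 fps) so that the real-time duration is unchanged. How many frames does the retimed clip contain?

103125 frames

Target frames = source frames × (target rate / source rate) = 165165 × (30000/1001)/(48) = 165165 × 625/1001 = 103125.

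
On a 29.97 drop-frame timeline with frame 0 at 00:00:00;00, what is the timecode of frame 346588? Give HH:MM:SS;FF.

03:12:44;14

Ten DF minutes hold 17982 frames, so frame 346588 lies in block 19 (frames 341658–359639) with 4930 frames into that block.
The block's first minute is 1800 frames and the rest 1798 each; 4930 frames reaches minute 2, so 19 × 18 + 2 × 2 = 346 labels have been skipped so far.
Adding those back, label number 346588 + 346 = 346934 at 30 labels/s is 11564 s + 14 f = 3 h 12 min 44 s frame 14, i.e. 03:12:44;14.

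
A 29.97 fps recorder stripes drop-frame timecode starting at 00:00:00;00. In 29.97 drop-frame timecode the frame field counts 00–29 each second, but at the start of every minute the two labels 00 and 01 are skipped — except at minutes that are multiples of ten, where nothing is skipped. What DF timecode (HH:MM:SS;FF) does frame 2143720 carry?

Ten DF minutes hold 17982 frames, so frame 2143720 lies in block 119 (frames 2139858–2157839) with 3862 frames into that block.
The block's first minute is 1800 frames and the rest 1798 each; 3862 frames reaches minute 2, so 119 × 18 + 2 × 2 = 2146 labels have been skipped so far.
Adding those back, label number 2143720 + 2146 = 2145866 at 30 labels/s is 71528 s + 26 f = 19 h 52 min 8 s frame 26, i.e. 19:52:08;26.

19:52:08;26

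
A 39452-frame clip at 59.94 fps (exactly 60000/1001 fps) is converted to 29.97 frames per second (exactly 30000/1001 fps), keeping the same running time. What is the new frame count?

19726 frames

Target frames = source frames × (target rate / source rate) = 39452 × (30000/1001)/(60000/1001) = 39452 × 1/2 = 19726.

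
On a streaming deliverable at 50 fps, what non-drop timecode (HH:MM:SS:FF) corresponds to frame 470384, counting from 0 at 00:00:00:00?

470384 ÷ 50 = 9407 full seconds, remainder 34 frames.
9407 s = 2 h 36 min 47 s.
Timecode: 02:36:47:34.

02:36:47:34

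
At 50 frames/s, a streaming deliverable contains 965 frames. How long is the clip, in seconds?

19.3 seconds

Running time = 965 / (50) = 19.3 s.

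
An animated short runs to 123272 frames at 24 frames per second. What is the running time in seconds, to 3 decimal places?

5136.333 seconds

Running time = 123272 × 1/24 = 15409/3 s ≈ 5136.333 s.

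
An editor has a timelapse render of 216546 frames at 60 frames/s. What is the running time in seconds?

Running time = 216546 / (60) = 3609.1 s.

3609.1 seconds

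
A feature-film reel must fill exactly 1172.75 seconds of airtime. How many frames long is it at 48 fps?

Frames = 1172.75 × 48 = 56292.

56292 frames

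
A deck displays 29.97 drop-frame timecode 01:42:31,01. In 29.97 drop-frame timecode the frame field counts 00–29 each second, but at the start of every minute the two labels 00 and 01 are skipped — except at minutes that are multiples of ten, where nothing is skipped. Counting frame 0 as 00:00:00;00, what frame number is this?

Complete 10-minute blocks: 10, each 17982 frames → 179820.
Remaining 2 whole minutes in the current block: 1800 + 1 × 1798 = 3598 frames.
Within the current minute: 31 × 30 + 1 − 2 = 929 (labels ;00/;01 skipped at this minute). Total = 179820 + 3598 + 929 = 184347.

184347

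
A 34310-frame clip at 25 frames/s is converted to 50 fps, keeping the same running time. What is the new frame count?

Target frames = source frames × (target rate / source rate) = 34310 × (50)/(25) = 34310 × 2 = 68620.

68620 frames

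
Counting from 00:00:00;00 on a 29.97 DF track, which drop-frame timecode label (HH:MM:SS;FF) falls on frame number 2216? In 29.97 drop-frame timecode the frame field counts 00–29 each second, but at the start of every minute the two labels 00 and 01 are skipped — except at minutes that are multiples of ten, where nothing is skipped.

00:01:13;28

Each 10-minute DF block holds 10 × 60 × 30 − 9 × 2 = 17982 frames. 2216 ÷ 17982 → 0 full blocks, remainder 2216.
Within the partial block the first minute is 1800 frames and each further minute 1798, so 1 further minute boundary passed. Total skipped labels = 18 × 0 + 2 × 1 = 2.
Non-drop label index = 2216 + 2 = 2218; at 30 labels/s that is 00:01:13:28, i.e. DF 00:01:13;28.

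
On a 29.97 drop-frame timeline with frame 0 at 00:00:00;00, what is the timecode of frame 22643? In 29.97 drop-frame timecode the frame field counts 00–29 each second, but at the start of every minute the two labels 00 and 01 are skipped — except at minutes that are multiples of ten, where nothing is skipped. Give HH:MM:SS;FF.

00:12:35;15

Each 10-minute DF block holds 10 × 60 × 30 − 9 × 2 = 17982 frames. 22643 ÷ 17982 → 1 full block, remainder 4661.
Within the partial block the first minute is 1800 frames and each further minute 1798, so 2 further minute boundaries passed. Total skipped labels = 18 × 1 + 2 × 2 = 22.
Non-drop label index = 22643 + 22 = 22665; at 30 labels/s that is 00:12:35:15, i.e. DF 00:12:35;15.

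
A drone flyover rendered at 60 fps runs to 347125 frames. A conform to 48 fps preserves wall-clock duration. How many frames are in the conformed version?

277700 frames

Target frames = source frames × (target rate / source rate) = 347125 × (48)/(60) = 347125 × 4/5 = 277700.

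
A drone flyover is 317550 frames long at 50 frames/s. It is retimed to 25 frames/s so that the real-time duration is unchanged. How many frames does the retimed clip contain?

158775 frames

Target frames = source frames × (target rate / source rate) = 317550 × (25)/(50) = 317550 × 1/2 = 158775.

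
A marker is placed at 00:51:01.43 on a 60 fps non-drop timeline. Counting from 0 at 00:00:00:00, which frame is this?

frame 183703

Total seconds to the label: (0 × 3600 + 51 × 60 + 1) = 3061.
Frame index = 3061 × 60 + 43 = 183703.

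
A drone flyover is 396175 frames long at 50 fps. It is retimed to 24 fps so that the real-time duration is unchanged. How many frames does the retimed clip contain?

Target frames = source frames × (target rate / source rate) = 396175 × (24)/(50) = 396175 × 12/25 = 190164.

190164 frames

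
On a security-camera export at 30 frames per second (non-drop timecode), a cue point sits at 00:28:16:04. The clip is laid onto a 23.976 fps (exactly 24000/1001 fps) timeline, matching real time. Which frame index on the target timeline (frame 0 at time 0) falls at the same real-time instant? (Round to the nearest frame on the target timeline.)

frame 40667

Source frame index: (0×3600 + 28×60 + 16) × 30 + 4 = 50884.
Real time: 50884 / (30) = 25442/15 s.
Target frame: (25442/15) × (24000/1001) = 40707200/1001 ≈ 40666.533 → 40667.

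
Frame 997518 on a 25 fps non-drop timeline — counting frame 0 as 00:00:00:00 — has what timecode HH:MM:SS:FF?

11:05:00:18

997518 ÷ 25 = 39900 full seconds, remainder 18 frames.
39900 s = 11 h 5 min 0 s.
Timecode: 11:05:00:18.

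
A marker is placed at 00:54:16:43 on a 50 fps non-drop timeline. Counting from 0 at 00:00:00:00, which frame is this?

frame 162843

Total seconds to the label: (0 × 3600 + 54 × 60 + 16) = 3256.
Frame index = 3256 × 50 + 43 = 162843.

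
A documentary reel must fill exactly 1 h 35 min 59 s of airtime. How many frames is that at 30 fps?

172770 frames

1 h 35 min 59 s = 5759 s.
Frames = 5759 × 30 = 172770.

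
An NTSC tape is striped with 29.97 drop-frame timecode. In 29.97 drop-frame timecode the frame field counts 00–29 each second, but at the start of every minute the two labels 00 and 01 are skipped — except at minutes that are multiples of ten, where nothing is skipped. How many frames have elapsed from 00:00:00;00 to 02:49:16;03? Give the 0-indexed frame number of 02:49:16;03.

As if non-drop at 30 labels/s: (2 × 3600 + 49 × 60 + 16) × 30 + 3 = 304683.
Minute boundaries passed: 169; those not divisible by 10: 169 − 16 = 153; dropped labels = 2 × 153 = 306.
Actual frame index = 304683 − 306 = 304377.

304377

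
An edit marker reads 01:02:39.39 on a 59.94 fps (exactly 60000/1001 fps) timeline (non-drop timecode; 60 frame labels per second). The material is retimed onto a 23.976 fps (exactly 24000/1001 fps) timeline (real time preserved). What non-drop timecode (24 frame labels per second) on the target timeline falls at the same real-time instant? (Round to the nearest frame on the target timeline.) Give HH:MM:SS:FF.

01:02:39:16

Source frame index: (1×3600 + 2×60 + 39) × 60 + 39 = 225579.
Real time: 225579 / (60000/1001) = 75268193/20000 s.
Target frame: (75268193/20000) × (24000/1001) = 451158/5 ≈ 90231.600 → 90232.
At 24 labels/s: frame 90232 → 01:02:39:16.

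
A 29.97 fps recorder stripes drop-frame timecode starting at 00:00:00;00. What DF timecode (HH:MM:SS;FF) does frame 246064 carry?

Each 10-minute DF block holds 10 × 60 × 30 − 9 × 2 = 17982 frames. 246064 ÷ 17982 → 13 full blocks, remainder 12298.
Within the partial block the first minute is 1800 frames and each further minute 1798, so 6 further minute boundaries passed. Total skipped labels = 18 × 13 + 2 × 6 = 246.
Non-drop label index = 246064 + 246 = 246310; at 30 labels/s that is 02:16:50:10, i.e. DF 02:16:50;10.

02:16:50;10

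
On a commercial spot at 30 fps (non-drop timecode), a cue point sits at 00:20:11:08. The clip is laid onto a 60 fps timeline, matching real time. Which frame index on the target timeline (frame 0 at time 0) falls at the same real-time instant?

frame 72676

Source frame index: (0×3600 + 20×60 + 11) × 30 + 8 = 36338.
Real time: 36338 / (30) = 18169/15 s.
Target frame: (18169/15) × (60) = 72676.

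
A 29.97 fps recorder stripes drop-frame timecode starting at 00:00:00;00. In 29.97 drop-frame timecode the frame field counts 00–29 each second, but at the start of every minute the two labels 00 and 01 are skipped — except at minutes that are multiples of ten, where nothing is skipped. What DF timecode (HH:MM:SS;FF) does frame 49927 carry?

Each 10-minute DF block holds 10 × 60 × 30 − 9 × 2 = 17982 frames. 49927 ÷ 17982 → 2 full blocks, remainder 13963.
Within the partial block the first minute is 1800 frames and each further minute 1798, so 7 further minute boundaries passed. Total skipped labels = 18 × 2 + 2 × 7 = 50.
Non-drop label index = 49927 + 50 = 49977; at 30 labels/s that is 00:27:45:27, i.e. DF 00:27:45;27.

00:27:45;27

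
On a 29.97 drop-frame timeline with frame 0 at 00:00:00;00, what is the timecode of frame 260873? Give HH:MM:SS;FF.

Each 10-minute DF block holds 10 × 60 × 30 − 9 × 2 = 17982 frames. 260873 ÷ 17982 → 14 full blocks, remainder 9125.
Within the partial block the first minute is 1800 frames and each further minute 1798, so 5 further minute boundaries passed. Total skipped labels = 18 × 14 + 2 × 5 = 262.
Non-drop label index = 260873 + 262 = 261135; at 30 labels/s that is 02:25:04:15, i.e. DF 02:25:04;15.

02:25:04;15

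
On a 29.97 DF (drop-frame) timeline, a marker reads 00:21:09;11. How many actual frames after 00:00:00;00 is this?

38043

Complete 10-minute blocks: 2, each 17982 frames → 35964.
Remaining 1 whole minute in the current block: 1800 + 0 × 1798 = 1800 frames.
Within the current minute: 9 × 30 + 11 − 2 = 279 (labels ;00/;01 skipped at this minute). Total = 35964 + 1800 + 279 = 38043.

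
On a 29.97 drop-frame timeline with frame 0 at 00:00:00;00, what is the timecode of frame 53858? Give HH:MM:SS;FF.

Each 10-minute DF block holds 10 × 60 × 30 − 9 × 2 = 17982 frames. 53858 ÷ 17982 → 2 full blocks, remainder 17894.
Within the partial block the first minute is 1800 frames and each further minute 1798, so 9 further minute boundaries passed. Total skipped labels = 18 × 2 + 2 × 9 = 54.
Non-drop label index = 53858 + 54 = 53912; at 30 labels/s that is 00:29:57:02, i.e. DF 00:29:57;02.

00:29:57;02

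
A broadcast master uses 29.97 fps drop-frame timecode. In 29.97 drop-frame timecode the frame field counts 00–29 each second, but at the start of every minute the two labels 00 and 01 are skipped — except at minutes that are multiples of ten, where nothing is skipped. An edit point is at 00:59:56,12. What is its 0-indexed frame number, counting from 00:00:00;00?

107784

Complete 10-minute blocks: 5, each 17982 frames → 89910.
Remaining 9 whole minutes in the current block: 1800 + 8 × 1798 = 16184 frames.
Within the current minute: 56 × 30 + 12 − 2 = 1690 (labels ;00/;01 skipped at this minute). Total = 89910 + 16184 + 1690 = 107784.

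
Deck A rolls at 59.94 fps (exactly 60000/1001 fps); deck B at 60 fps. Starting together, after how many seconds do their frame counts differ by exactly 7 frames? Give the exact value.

The gap grows by |60 − 60000/1001| = 60/1001 frames per second.
Time for a 7-frame gap: 7 ÷ (60/1001) = 7007/60 s.

7007/60 seconds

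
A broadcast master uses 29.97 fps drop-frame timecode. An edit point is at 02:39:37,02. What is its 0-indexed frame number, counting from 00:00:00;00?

Complete 10-minute blocks: 15, each 17982 frames → 269730.
Remaining 9 whole minutes in the current block: 1800 + 8 × 1798 = 16184 frames.
Within the current minute: 37 × 30 + 2 − 2 = 1110 (labels ;00/;01 skipped at this minute). Total = 269730 + 16184 + 1110 = 287024.

287024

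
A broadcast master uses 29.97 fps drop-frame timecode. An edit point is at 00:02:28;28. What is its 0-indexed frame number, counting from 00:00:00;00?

As if non-drop at 30 labels/s: (0 × 3600 + 2 × 60 + 28) × 30 + 28 = 4468.
Minute boundaries passed: 2; those not divisible by 10: 2 − 0 = 2; dropped labels = 2 × 2 = 4.
Actual frame index = 4468 − 4 = 4464.

4464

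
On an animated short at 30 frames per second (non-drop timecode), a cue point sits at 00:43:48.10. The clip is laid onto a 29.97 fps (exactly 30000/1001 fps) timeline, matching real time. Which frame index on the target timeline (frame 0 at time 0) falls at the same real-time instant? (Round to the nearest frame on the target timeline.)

Source frame index: (0×3600 + 43×60 + 48) × 30 + 10 = 78850.
Real time: 78850 / (30) = 7885/3 s.
Target frame: (7885/3) × (30000/1001) = 78850000/1001 ≈ 78771.229 → 78771.

frame 78771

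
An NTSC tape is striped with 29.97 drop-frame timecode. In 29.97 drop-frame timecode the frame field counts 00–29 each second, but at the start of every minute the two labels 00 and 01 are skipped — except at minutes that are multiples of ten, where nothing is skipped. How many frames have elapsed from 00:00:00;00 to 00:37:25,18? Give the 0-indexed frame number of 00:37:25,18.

As if non-drop at 30 labels/s: (0 × 3600 + 37 × 60 + 25) × 30 + 18 = 67368.
Minute boundaries passed: 37; those not divisible by 10: 37 − 3 = 34; dropped labels = 2 × 34 = 68.
Actual frame index = 67368 − 68 = 67300.

67300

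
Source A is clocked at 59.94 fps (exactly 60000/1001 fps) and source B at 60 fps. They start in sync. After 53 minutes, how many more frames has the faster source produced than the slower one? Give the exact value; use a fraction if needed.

53 min = 3180 s.
A emits 60000/1001 × 3180 = 190800000/1001 frames; B emits 60 × 3180 = 190800.
Difference = 190800/1001 frames (≈ 190.6094); B is ahead of A.

190800/1001 frames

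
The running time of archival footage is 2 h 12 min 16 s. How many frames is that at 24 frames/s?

190464 frames

2 h 12 min 16 s = 7936 s.
Frames = 7936 × 24 = 190464.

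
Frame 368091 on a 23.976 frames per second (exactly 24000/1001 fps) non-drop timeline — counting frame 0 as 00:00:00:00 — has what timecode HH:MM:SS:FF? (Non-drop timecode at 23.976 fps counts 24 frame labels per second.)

04:15:37:03

368091 ÷ 24 = 15337 full seconds, remainder 3 frames.
15337 s = 4 h 15 min 37 s.
Timecode: 04:15:37:03.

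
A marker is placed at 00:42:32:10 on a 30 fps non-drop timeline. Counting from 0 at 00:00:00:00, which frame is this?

frame 76570

Total seconds to the label: (0 × 3600 + 42 × 60 + 32) = 2552.
Frame index = 2552 × 30 + 10 = 76570.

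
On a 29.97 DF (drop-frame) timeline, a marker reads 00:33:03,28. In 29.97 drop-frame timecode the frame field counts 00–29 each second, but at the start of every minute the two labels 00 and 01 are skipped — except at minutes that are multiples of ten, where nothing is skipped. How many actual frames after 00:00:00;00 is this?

59458

Complete 10-minute blocks: 3, each 17982 frames → 53946.
Remaining 3 whole minutes in the current block: 1800 + 2 × 1798 = 5396 frames.
Within the current minute: 3 × 30 + 28 − 2 = 116 (labels ;00/;01 skipped at this minute). Total = 53946 + 5396 + 116 = 59458.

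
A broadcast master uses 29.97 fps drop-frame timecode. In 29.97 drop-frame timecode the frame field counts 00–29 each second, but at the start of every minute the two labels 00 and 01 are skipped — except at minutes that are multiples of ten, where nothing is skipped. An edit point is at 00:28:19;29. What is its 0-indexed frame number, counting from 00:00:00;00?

50947

Complete 10-minute blocks: 2, each 17982 frames → 35964.
Remaining 8 whole minutes in the current block: 1800 + 7 × 1798 = 14386 frames.
Within the current minute: 19 × 30 + 29 − 2 = 597 (labels ;00/;01 skipped at this minute). Total = 35964 + 14386 + 597 = 50947.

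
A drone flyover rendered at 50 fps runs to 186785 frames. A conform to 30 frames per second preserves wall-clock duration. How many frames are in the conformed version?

Target frames = source frames × (target rate / source rate) = 186785 × (30)/(50) = 186785 × 3/5 = 112071.

112071 frames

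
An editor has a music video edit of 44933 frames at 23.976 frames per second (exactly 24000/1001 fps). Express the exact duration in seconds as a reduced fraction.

44977933/24000 seconds

Running time = 44933 ÷ (24000/1001) = 44933 × 1001/24000 = 44977933/24000 s.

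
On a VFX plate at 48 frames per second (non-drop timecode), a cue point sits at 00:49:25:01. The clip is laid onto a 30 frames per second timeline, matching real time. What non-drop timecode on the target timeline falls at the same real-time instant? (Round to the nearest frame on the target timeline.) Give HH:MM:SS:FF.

Source frame index: (0×3600 + 49×60 + 25) × 48 + 1 = 142321.
Real time: 142321 / (48) = 142321/48 s.
Target frame: (142321/48) × (30) = 711605/8 ≈ 88950.625 → 88951.
At 30 labels/s: frame 88951 → 00:49:25:01.

00:49:25:01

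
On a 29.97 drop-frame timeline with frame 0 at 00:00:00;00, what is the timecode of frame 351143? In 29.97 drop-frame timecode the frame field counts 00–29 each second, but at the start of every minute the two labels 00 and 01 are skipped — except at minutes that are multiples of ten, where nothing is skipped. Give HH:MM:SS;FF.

03:15:16;15

Ten DF minutes hold 17982 frames, so frame 351143 lies in block 19 (frames 341658–359639) with 9485 frames into that block.
The block's first minute is 1800 frames and the rest 1798 each; 9485 frames reaches minute 5, so 19 × 18 + 5 × 2 = 352 labels have been skipped so far.
Adding those back, label number 351143 + 352 = 351495 at 30 labels/s is 11716 s + 15 f = 3 h 15 min 16 s frame 15, i.e. 03:15:16;15.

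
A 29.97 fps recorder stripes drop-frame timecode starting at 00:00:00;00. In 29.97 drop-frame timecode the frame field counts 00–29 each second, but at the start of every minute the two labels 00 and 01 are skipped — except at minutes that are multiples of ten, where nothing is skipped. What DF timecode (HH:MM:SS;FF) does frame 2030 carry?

00:01:07;22

Ten DF minutes hold 17982 frames, so frame 2030 lies in block 0 (frames 0–17981) with 2030 frames into that block.
The block's first minute is 1800 frames and the rest 1798 each; 2030 frames reaches minute 1, so 0 × 18 + 1 × 2 = 2 labels have been skipped so far.
Adding those back, label number 2030 + 2 = 2032 at 30 labels/s is 67 s + 22 f = 0 h 1 min 7 s frame 22, i.e. 00:01:07;22.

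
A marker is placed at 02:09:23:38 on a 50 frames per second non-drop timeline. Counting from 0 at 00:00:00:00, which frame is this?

388188

Total seconds to the label: (2 × 3600 + 9 × 60 + 23) = 7763.
Frame index = 7763 × 50 + 38 = 388188.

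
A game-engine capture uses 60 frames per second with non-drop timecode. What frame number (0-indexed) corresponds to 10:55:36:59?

frame 2360219

Total seconds to the label: (10 × 3600 + 55 × 60 + 36) = 39336.
Frame index = 39336 × 60 + 59 = 2360219.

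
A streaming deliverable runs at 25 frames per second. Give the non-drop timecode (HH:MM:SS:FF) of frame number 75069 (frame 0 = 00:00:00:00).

00:50:02:19

75069 ÷ 25 = 3002 full seconds, remainder 19 frames.
3002 s = 0 h 50 min 2 s.
Timecode: 00:50:02:19.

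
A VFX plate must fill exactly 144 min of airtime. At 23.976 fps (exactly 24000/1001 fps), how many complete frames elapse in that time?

144 min = 8640 s.
Frames = 8640 × 24000/1001 = 207360000/1001 ≈ 207152.8472.
Complete frames: 207152.

207152 frames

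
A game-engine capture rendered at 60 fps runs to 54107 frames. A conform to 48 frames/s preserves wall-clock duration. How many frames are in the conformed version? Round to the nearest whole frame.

Frames at target rate = 54107 × (48) / (60) = 216428/5 ≈ 43285.600.
Nearest whole frame: 43286.

43286 frames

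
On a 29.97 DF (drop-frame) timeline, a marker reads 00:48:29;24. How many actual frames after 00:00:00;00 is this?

87206

Complete 10-minute blocks: 4, each 17982 frames → 71928.
Remaining 8 whole minutes in the current block: 1800 + 7 × 1798 = 14386 frames.
Within the current minute: 29 × 30 + 24 − 2 = 892 (labels ;00/;01 skipped at this minute). Total = 71928 + 14386 + 892 = 87206.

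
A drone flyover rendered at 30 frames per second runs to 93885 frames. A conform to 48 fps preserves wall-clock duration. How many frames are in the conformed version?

150216 frames

Target frames = source frames × (target rate / source rate) = 93885 × (48)/(30) = 93885 × 8/5 = 150216.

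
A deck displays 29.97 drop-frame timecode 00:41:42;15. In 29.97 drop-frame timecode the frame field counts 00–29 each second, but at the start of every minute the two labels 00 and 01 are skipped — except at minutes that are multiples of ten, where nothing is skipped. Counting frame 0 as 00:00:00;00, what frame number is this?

75001

As if non-drop at 30 labels/s: (0 × 3600 + 41 × 60 + 42) × 30 + 15 = 75075.
Minute boundaries passed: 41; those not divisible by 10: 41 − 4 = 37; dropped labels = 2 × 37 = 74.
Actual frame index = 75075 − 74 = 75001.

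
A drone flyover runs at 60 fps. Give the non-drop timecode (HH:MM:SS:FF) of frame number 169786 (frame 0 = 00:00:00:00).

169786 ÷ 60 = 2829 full seconds, remainder 46 frames.
2829 s = 0 h 47 min 9 s.
Timecode: 00:47:09:46.

00:47:09:46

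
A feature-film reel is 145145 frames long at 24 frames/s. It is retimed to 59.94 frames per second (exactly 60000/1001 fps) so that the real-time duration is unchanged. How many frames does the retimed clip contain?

362500 frames

Target frames = source frames × (target rate / source rate) = 145145 × (60000/1001)/(24) = 145145 × 2500/1001 = 362500.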